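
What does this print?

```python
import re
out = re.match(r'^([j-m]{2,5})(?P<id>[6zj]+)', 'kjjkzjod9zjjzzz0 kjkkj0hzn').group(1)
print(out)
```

kjjk

The pattern matches anchored at the start of the string; then 2 to 5 of a character in [j-m] (captured); then one or more of one of [6zj] (captured as 'id').
`re.match` only tries the pattern at the start of the string.
The match spans [0:6] → 'kjjkzj'.
Captured: group 1 = 'kjjk', group 2 = 'zj'.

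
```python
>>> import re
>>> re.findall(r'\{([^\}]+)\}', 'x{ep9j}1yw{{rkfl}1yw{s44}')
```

['ep9j', '{rkfl', 's44']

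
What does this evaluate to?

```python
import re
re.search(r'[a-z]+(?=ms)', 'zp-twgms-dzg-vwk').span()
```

(3, 6)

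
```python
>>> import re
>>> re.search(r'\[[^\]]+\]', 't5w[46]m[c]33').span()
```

(3, 7)

`search` walks the string left to right and returns the first match it finds.
The match spans [3:7] → '[46]'.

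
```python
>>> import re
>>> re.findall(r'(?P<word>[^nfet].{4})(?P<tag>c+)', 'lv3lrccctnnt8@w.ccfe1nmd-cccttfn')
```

The pattern matches any character except [nfet], then exactly 4 of any character (captured as 'word'); then one or more of a literal 'c' (captured as 'tag').
Walking the string: at [0:8] match 'lv3lrccc', groups = ('lv3lr', 'ccc'); at [12:18] match '8@w.cc', groups = ('8@w.c', 'c'); at [20:28] match '1nmd-ccc', groups = ('1nmd-', 'ccc').
2 groups means each result is a tuple of 2 captured strings — 3 here.

[('lv3lr', 'ccc'), ('8@w.c', 'c'), ('1nmd-', 'ccc')]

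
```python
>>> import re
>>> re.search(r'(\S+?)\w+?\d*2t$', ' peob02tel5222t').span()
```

The pattern matches one or more of a non-whitespace character (lazy) (captured); then one or more of a word character (lazy); then zero or more of a digit, then the literal '2t'; then anchored at the end.
`re.search` tries every starting position until one works.
The match spans [1:15] → 'peob02tel5222t'.
Captured: group 1 = 'p'.

(1, 15)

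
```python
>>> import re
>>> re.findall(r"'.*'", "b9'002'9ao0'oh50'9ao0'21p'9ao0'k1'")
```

["'002'9ao0'oh50'9ao0'21p'9ao0'k1'"]

Since nothing is captured, `findall` lists the 1 matched substring directly.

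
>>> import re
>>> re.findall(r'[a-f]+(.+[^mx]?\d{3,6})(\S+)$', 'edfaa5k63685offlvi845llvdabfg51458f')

[('5k63685offlvi845llvdabfg51458', 'f')]

The pattern matches one or more of a character in [a-f]; then one or more of any character, then optionally any character except [mx], then 3 to 6 of a digit (captured); then one or more of a non-whitespace character (captured); then anchored at the end.
Walking the string: at [0:35] match 'edfaa5k63685offlvi845llvdabfg51458f', groups = ('5k63685offlvi845llvdabfg51458', 'f').
2 groups means the one result is a tuple of 2 captured strings — 1 here.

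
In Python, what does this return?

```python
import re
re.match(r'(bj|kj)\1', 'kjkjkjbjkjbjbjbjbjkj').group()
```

'kjkj'

`\1` is not a pattern — it's the concrete string captured by group 1, re-applied verbatim.
With `match`, the pattern is implicitly anchored at the beginning.
The match spans [0:4] → 'kjkj'.
Captured: group 1 = 'kj'.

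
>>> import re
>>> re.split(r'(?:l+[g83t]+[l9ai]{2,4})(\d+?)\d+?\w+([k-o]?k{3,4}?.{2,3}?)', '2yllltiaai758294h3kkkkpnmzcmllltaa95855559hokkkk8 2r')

['2y', '7', 'kkk8 ', '2r']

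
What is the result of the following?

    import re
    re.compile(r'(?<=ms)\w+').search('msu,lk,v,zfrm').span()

(2, 3)

The `(?=…)`/`(?<=…)` assertion just peeks at neighbouring text; it doesn't advance the match position.
The match spans [2:3] → 'u'.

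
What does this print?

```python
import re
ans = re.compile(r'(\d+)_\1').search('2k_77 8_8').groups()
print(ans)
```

('8',)

The match spans [6:9] → '8_8'.
Captured: group 1 = '8'.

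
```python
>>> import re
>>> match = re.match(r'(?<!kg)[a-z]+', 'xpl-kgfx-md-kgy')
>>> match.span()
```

(0, 3)

The negative lookahead/lookbehind blocks any match where the forbidden context is present.
`match` is anchored at position 0; if the pattern doesn't fit there, it returns None.
The match spans [0:3] → 'xpl'.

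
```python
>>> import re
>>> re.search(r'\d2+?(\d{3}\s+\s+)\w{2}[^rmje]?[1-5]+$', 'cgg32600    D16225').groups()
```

('600    ',)

This matches a digit, then one or more of a literal '2' (lazy); then exactly 3 of a digit, then one or more of whitespace, then one or more of whitespace (captured); then exactly 2 of a word character, then optionally any character except [rmje]; then one or more of a character in [1-5]; then anchored at the end.
Unlike `match`, `search` isn't anchored — it looks for the pattern anywhere in the string.
The match spans [3:18] → '32600    D16225'.
Captured: group 1 = '600    '.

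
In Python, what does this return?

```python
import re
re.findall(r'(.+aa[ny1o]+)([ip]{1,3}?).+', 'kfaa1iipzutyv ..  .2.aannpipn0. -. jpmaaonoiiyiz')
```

Lazy quantifiers expand one character at a time until the remainder of the pattern can match.
`findall` packs the 2 group values into a tuple for every match.

[('kfaa1iipzutyv ..  .2.aannpipn0. -. jpmaaono', 'i')]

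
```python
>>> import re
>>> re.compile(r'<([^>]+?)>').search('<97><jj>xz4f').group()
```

'<97>'

`search` walks the string left to right and returns the first match it finds.
The match spans [0:4] → '<97>'.
Captured: group 1 = '97'.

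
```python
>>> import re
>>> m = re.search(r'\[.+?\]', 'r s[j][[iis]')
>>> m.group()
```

'[j]'

Because the quantifier is non-greedy, it stops expanding at the earliest point where the rest of the pattern can succeed.
The match spans [3:6] → '[j]'.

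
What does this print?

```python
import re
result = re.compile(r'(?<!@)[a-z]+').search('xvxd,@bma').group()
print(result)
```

xvxd

The negative lookaround is zero-width — it rules out positions where the adjacent text would match, without consuming anything.
The match spans [0:4] → 'xvxd'.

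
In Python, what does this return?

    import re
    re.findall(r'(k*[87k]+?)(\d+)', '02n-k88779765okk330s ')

[('k8', '8779765'), ('kk', '330')]

This matches zero or more of the literal 'k', then one or more of one of [87k] (lazy) (captured); then one or more of a digit (captured).
With the lazy modifier that quantifier settles for the fewest repetitions that let the rest of the pattern succeed (the atoms after it are unaffected and can still be greedy).
Walking the string: at [4:13] match 'k88779765', groups = ('k8', '8779765'); at [14:19] match 'kk330', groups = ('kk', '330').
`findall` packs the 2 group values into a tuple for every match.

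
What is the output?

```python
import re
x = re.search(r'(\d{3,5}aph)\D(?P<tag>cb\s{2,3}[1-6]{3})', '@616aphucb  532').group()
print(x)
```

616aphucb  532

The match spans [1:15] → '616aphucb  532'.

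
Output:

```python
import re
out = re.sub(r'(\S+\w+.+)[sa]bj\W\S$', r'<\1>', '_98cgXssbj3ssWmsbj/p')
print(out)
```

<_98cgXssbj3ssWm>

Each match is replaced using the text its own group 1 captured.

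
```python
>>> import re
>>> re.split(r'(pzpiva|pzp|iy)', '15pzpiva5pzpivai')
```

['15', 'pzpiva', '5', 'pzpiva', 'i']

Alternation isn't longest-match — the leftmost alternative that fits at this position is chosen.
Matches to split on: at [2:8] → 'pzpiva'; at [9:15] → 'pzpiva'.
Because the pattern has a capturing group, `split` also inserts each captured text between the pieces.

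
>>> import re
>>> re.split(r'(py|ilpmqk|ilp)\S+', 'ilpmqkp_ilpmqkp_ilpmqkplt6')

Alternation isn't longest-match — the leftmost alternative that fits at this position is chosen.
Matches to split on: at [0:26] → 'ilpmqkp_ilpmqkp_ilpmqkplt6'.
With a capturing group present, the delimiter's captured portion is kept in the result list.

['', 'ilpmqk', '']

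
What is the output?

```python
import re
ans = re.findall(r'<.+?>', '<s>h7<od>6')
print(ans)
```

['<s>', '<od>']

Because the quantifier is non-greedy, it stops expanding at the earliest point where the rest of the pattern can succeed.
No capturing groups, so `findall` returns the 2 full match strings.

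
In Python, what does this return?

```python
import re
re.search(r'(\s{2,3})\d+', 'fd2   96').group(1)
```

Pattern: 2 to 3 of whitespace (captured); then one or more of a digit.
`re.search` scans for the first position where the pattern succeeds.
The match spans [3:8] → '   96'.
Captured: group 1 = '   '.

'   '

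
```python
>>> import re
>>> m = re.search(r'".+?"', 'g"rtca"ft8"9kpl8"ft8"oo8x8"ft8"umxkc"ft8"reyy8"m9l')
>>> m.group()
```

'"rtca"'

With the lazy modifier that quantifier settles for the fewest repetitions that let the rest of the pattern succeed (the atoms after it are unaffected and can still be greedy).
The match spans [1:7] → '"rtca"'.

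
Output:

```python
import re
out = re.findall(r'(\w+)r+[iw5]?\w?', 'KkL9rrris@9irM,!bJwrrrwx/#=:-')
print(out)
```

This matches one or more of a word character (captured); then one or more of a literal 'r', then optionally one of [iw5], then optionally a word character.
Scanning left to right: at [0:9] match 'KkL9rrris', group 1 = 'KkL9rr'; at [10:14] match '9irM', group 1 = '9i'; at [16:24] match 'bJwrrrwx', group 1 = 'bJwrr'.
`findall` collects group 1 from each match (3 total).

['KkL9rr', '9i', 'bJwrr']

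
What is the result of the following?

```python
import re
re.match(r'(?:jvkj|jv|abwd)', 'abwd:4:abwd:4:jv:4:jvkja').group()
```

'abwd'

`match` is anchored at position 0; if the pattern doesn't fit there, it returns None.
The match spans [0:4] → 'abwd'.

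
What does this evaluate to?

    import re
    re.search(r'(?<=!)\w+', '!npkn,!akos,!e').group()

'npkn'

Lookahead/lookbehind check context without consuming it, so the matched span excludes the asserted characters.
`re.search` tries every starting position until one works.
The match spans [1:5] → 'npkn'.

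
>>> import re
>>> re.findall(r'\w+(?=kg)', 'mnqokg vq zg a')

['mnqo']

The positive lookaround only admits positions where the adjacent text matches; those characters stay outside the span.
With no groups in the pattern, `findall` gives back each whole match — 1 here.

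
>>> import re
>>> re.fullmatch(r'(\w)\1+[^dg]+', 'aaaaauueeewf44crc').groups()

After group 1 captures some text, `\1` only succeeds where that same text appears again.
`fullmatch` succeeds only if the pattern covers the string from start to end.
The match spans [0:17] → 'aaaaauueeewf44crc'.
Captured: group 1 = 'a'.

('a',)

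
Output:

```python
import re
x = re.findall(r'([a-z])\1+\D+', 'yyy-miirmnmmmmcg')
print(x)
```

['y']

The backreference `\1` re-matches whatever the first group consumed, character for character.
Scanning left to right: at [0:16] match 'yyy-miirmnmmmmcg', group 1 = 'y'.
With a single group, `findall` returns only what that group captured — 1 item.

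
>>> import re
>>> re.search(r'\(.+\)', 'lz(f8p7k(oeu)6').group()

The match spans [2:13] → '(f8p7k(oeu)'.

'(f8p7k(oeu)'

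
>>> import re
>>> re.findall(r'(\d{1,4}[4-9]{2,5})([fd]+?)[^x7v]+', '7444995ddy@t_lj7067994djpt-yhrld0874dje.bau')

Because the quantifier is non-greedy, it stops expanding at the earliest point where the rest of the pattern can succeed.
With 2 capturing groups, `findall` returns a 2-tuple per match.

[('7444995', 'd'), ('7067994', 'd')]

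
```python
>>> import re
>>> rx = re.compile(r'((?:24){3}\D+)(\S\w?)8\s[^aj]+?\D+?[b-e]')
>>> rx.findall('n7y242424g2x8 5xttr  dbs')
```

The pattern matches the literal '24' repeated 3 times, then one or more of a non-digit (captured); then a non-whitespace character, then optionally a word character (captured); then the literal '8', then whitespace; then one or more of any character except [aj] (lazy), then one or more of a non-digit (lazy), then a character in [b-e].
`findall` packs the 2 group values into a tuple for every match.

[('242424g', '2x')]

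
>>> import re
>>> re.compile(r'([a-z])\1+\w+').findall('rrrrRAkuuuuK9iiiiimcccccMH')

['r']

After group 1 captures some text, `\1` only succeeds where that same text appears again.
Matches: at [0:26] match 'rrrrRAkuuuuK9iiiiimcccccMH', group 1 = 'r'.
Because there's exactly one group, `findall` drops the full match and keeps group 1 from the one hit.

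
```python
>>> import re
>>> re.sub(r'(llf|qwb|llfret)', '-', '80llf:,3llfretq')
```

'80-:,3-retq'

Alternation isn't longest-match — the leftmost alternative that fits at this position is chosen.
Every occurrence is swapped for '-'.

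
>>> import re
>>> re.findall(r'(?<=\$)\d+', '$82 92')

Lookahead/lookbehind check context without consuming it, so the matched span excludes the asserted characters.
Scanning left to right: at [1:3] → '82'.
With no groups in the pattern, `findall` gives back each whole match — 1 here.

['82']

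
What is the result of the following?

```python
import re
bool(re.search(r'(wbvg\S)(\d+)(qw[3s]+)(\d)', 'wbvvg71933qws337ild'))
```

Pattern: the literal 'wbv', then a literal 'g', then a non-whitespace character (captured); then one or more of a digit (captured); then the literal 'qw', then one or more of one of [3s] (captured); then a digit (captured).
`re.search` scans for the first position where the pattern succeeds.
Here no position works, so the call returns None, and `bool(None)` is False.

False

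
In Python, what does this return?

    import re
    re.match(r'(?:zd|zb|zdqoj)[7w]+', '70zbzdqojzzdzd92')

`match` is anchored at position 0; if the pattern doesn't fit there, it returns None.
Here the string doesn't start with a match, so the call returns None.

None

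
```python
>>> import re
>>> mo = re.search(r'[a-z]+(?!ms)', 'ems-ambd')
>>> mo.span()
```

The negative lookahead/lookbehind blocks any match where the forbidden context is present.
`search` walks the string left to right and returns the first match it finds.
The match spans [0:3] → 'ems'.

(0, 3)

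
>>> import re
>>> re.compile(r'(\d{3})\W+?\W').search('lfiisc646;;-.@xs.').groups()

The match spans [6:11] → '646;;'.
Captured: group 1 = '646'.

('646',)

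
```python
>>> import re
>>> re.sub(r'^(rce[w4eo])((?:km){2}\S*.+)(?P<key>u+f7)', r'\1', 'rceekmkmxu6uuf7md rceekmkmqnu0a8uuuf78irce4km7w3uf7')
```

'rcee'

The replacement refers to a captured group, so each match is rewritten using its own captured text.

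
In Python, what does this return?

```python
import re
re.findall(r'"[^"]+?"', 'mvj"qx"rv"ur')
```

Matches: at [3:7] → '"qx"'.
No capturing groups, so `findall` returns the 1 full match string.

['"qx"']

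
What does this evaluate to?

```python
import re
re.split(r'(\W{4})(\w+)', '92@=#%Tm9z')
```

['92', '@=#%', 'Tm9z', '']

The pattern matches exactly 4 of a non-word character (captured); then one or more of a word character (captured).
Matches to split on: at [2:10] → '@=#%Tm9z'.
The group in the pattern means `split` returns the separators' captures alongside the pieces.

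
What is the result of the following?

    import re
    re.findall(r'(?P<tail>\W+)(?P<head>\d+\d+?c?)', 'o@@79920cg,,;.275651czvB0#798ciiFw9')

[('@@', '79920c'), (',,;.', '275651c'), ('#', '798c')]

This matches one or more of a non-word character (captured as 'tail'); then one or more of a digit, then one or more of a digit (lazy), then optionally the literal 'c' (captured as 'head').
Walking the string: at [1:9] match '@@79920c', groups = ('@@', '79920c'); at [10:21] match ',,;.275651c', groups = (',,;.', '275651c'); at [25:30] match '#798c', groups = ('#', '798c').
With 2 capturing groups, `findall` returns a 2-tuple per match.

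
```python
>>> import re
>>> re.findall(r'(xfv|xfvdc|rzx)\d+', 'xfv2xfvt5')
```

One capturing group, so `findall` returns just the captured substring from the one match — 1 in all.

['xfv']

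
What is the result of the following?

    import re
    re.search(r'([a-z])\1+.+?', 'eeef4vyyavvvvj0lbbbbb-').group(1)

After group 1 captures some text, `\1` only succeeds where that same text appears again.
`search` walks the string left to right and returns the first match it finds.
The match spans [0:4] → 'eeef'.
Captured: group 1 = 'e'.

'e'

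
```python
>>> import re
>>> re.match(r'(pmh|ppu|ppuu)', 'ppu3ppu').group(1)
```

'ppu'

With `match`, the pattern is implicitly anchored at the beginning.
The match spans [0:3] → 'ppu'.
Captured: group 1 = 'ppu'.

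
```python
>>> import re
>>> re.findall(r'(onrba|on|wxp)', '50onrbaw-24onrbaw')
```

Alternation tries branches left to right and keeps the first one that lets the overall match succeed at that position.
Walking the string: at [2:7] match 'onrba', group 1 = 'onrba'; at [11:16] match 'onrba', group 1 = 'onrba'.
With a single group, `findall` returns only what that group captured — 2 items.

['onrba', 'onrba']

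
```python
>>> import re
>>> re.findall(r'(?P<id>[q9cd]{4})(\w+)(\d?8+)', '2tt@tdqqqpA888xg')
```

[('dqqq', 'pA88', '8')]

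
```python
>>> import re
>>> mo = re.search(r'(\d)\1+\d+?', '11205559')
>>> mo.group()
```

`\1` is not a pattern — it's the concrete string captured by group 1, re-applied verbatim.
`re.search` scans for the first position where the pattern succeeds.
The match spans [0:3] → '112'.
Captured: group 1 = '1'.

'112'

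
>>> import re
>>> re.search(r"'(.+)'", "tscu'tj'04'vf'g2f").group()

"'tj'04'vf'"

Unlike `match`, `search` isn't anchored — it looks for the pattern anywhere in the string.
The match spans [4:14] → "'tj'04'vf'".
Captured: group 1 = "tj'04'vf".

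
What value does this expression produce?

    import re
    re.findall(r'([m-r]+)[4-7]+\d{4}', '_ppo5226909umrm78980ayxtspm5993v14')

['ppo', 'mrm']

This matches one or more of a character in [m-r] (captured); then one or more of a character in [4-7], then exactly 4 of a digit.
Walking the string: at [1:9] match 'ppo52269', group 1 = 'ppo'; at [12:20] match 'mrm78980', group 1 = 'mrm'.
Because there's exactly one group, `findall` drops the full match and keeps group 1 from each hit.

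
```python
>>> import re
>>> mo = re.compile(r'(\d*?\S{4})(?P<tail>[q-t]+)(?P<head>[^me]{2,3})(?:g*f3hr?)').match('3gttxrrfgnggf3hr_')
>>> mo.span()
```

The pattern matches zero or more of a digit (lazy), then exactly 4 of a non-whitespace character (captured); then one or more of a character in [q-t] (captured as 'tail'); then 2 to 3 of any character except [me] (captured as 'head'); then zero or more of the literal 'g', then the literal 'f3h', then optionally the literal 'r' (non-capturing group).
`match` is anchored at position 0; if the pattern doesn't fit there, it returns None.
The match spans [0:16] → '3gttxrrfgnggf3hr'.
Captured: group 1 = '3gttx', group 2 = 'rr', group 3 = 'fgn'.

(0, 16)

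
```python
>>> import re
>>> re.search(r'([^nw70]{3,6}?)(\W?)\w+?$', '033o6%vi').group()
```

This matches 3 to 6 of any character except [nw70] (lazy) (captured); then optionally a non-word character (captured); then one or more of a word character (lazy); then anchored at the end.
`search` walks the string left to right and returns the first match it finds.
The match spans [1:8] → '33o6%vi'.
Captured: group 1 = '33o6', group 2 = '%'.

'33o6%vi'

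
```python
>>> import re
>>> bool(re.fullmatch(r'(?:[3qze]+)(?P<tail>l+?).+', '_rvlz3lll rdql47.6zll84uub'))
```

`re.fullmatch` requires the pattern to consume the entire string.
Here there's no way to consume every character, so the call returns None, and `bool(None)` is False.

False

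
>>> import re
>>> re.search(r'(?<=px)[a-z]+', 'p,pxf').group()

Because the assertion is zero-width, the text it checks is not consumed and won't appear in the result.
`re.search` tries every starting position until one works.
The match spans [4:5] → 'f'.

'f'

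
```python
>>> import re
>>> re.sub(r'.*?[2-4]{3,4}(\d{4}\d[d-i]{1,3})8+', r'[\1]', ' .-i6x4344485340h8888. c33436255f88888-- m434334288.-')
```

Lazy quantifiers expand one character at a time until the remainder of the pattern can match.
Each match is replaced using the text its own group 1 captured.

'[85340h][36255f]-- m434334288.-'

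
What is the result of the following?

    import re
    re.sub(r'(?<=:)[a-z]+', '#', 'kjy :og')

The positive lookaround only admits positions where the adjacent text matches; those characters stay outside the span.
Matches: at [5:7] → 'og'.
Each match is replaced by '#'.

'kjy :#'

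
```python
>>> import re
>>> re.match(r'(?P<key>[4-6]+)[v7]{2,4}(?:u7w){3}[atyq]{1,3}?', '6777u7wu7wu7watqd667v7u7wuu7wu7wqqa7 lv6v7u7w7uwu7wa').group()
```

'6777u7wu7wu7wa'

The pattern matches one or more of a character in [4-6] (captured as 'key'); then 2 to 4 of one of [v7], then the literal 'u7w' repeated 3 times, then 1 to 3 of one of [atyq] (lazy).
`re.match` won't scan ahead — the pattern has to work from the very first character.
The match spans [0:14] → '6777u7wu7wu7wa'.
Captured: group 1 = '6'.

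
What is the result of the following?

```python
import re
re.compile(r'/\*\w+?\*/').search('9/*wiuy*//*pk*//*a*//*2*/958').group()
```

'/*wiuy*/'

`re.search` scans for the first position where the pattern succeeds.
The match spans [1:9] → '/*wiuy*/'.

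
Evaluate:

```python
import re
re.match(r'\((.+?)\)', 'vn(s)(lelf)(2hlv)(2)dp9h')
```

`re.match` only tries the pattern at the start of the string.
Here the pattern fails at index 0, so the call returns None.

None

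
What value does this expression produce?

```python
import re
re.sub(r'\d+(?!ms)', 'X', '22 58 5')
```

Because the assertion is negative and zero-width, positions next to the forbidden text are skipped.
`sub` substitutes 'X' at each match site.

'X X X'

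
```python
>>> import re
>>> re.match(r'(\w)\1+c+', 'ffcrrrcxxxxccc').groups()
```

The backreference `\1` re-matches whatever the first group consumed, character for character.
`re.match` only tries the pattern at the start of the string.
The match spans [0:3] → 'ffc'.
Captured: group 1 = 'f'.

('f',)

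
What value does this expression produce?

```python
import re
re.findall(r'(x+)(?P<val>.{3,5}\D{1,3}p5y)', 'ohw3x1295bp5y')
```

Pattern: one or more of a literal 'x' (captured); then 3 to 5 of any character, then 1 to 3 of a non-digit, then the literal 'p5y' (captured as 'val').
Scanning left to right: at [4:13] match 'x1295bp5y', groups = ('x', '1295bp5y').
Multiple groups make `findall` return tuples — one 2-tuple for the one match.

[('x', '1295bp5y')]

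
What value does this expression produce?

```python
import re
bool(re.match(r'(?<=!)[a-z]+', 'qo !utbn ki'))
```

False

`match` is anchored at position 0; if the pattern doesn't fit there, it returns None.
Here position 0 doesn't satisfy it, so the call returns None, and `bool(None)` is False.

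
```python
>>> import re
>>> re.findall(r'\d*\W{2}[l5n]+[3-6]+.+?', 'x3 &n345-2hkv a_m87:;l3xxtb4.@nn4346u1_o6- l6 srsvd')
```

['3 &n345-', '87:;l3x', '4.@nn4346u', '6- l6 ']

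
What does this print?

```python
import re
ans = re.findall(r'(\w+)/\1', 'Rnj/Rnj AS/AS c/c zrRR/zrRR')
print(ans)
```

A backreference is literal: `\1` must see the identical characters the first group matched.
Walking the string: at [0:7] match 'Rnj/Rnj', group 1 = 'Rnj'; at [8:13] match 'AS/AS', group 1 = 'AS'; at [14:17] match 'c/c', group 1 = 'c'; at [18:27] match 'zrRR/zrRR', group 1 = 'zrRR'.
Because there's exactly one group, `findall` drops the full match and keeps group 1 from each hit.

['Rnj', 'AS', 'c', 'zrRR']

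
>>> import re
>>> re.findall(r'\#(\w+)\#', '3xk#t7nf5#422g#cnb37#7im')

Matches: at [3:10] match '#t7nf5#', group 1 = 't7nf5'; at [14:21] match '#cnb37#', group 1 = 'cnb37'.
`findall` collects group 1 from each match (2 total).

['t7nf5', 'cnb37']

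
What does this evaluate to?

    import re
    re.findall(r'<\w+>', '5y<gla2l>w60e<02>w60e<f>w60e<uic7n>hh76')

['<gla2l>', '<02>', '<f>', '<uic7n>']

Matches: at [2:9] → '<gla2l>'; at [13:17] → '<02>'; at [21:24] → '<f>'; at [28:35] → '<uic7n>'.
`findall` yields the raw match text (4 of them) because the pattern has no groups.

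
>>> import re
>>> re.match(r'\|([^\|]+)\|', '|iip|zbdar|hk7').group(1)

'iip'

`re.match` won't scan ahead — the pattern has to work from the very first character.
The match spans [0:5] → '|iip|'.
Captured: group 1 = 'iip'.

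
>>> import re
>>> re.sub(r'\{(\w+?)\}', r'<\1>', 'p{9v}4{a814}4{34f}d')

`\1` in the replacement pulls in group 1's text for each match.

'p<9v>4<a814>4<34f>d'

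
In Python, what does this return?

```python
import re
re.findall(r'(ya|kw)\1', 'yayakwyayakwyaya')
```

['ya', 'ya', 'ya']

`\1` has to match the exact text group 1 already captured.
Walking the string: at [0:4] match 'yaya', group 1 = 'ya'; at [6:10] match 'yaya', group 1 = 'ya'; at [12:16] match 'yaya', group 1 = 'ya'.
`findall` collects group 1 from each match (3 total).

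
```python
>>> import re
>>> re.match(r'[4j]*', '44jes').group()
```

'44j'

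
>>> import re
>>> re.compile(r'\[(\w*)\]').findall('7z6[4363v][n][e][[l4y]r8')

`findall` collects group 1 from each match (4 total).

['4363v', 'n', 'e', 'l4y']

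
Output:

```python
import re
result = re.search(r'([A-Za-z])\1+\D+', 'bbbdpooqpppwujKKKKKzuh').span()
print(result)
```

`\1` has to match the exact text group 1 already captured.
`search` walks the string left to right and returns the first match it finds.
The match spans [0:22] → 'bbbdpooqpppwujKKKKKzuh'.
Captured: group 1 = 'b'.

(0, 22)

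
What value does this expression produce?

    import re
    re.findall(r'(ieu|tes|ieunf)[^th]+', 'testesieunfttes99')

['tes', 'tes']

With a single group, `findall` returns only what that group captured — 2 items.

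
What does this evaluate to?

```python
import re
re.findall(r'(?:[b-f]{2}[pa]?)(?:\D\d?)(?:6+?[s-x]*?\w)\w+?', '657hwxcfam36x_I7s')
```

This matches exactly 2 of a character in [b-f], then optionally one of [pa] (non-capturing group); then a non-digit, then optionally a digit (non-capturing group); then one or more of a literal '6' (lazy), then zero or more of a character in [s-x] (lazy), then a word character (non-capturing group); then one or more of a word character (lazy).
With the lazy modifier that quantifier settles for the fewest repetitions that let the rest of the pattern succeed (the atoms after it are unaffected and can still be greedy).
Walking the string: at [6:14] → 'cfam36x_'.
`findall` yields the raw match text (1 of them) because the pattern has no groups.

['cfam36x_']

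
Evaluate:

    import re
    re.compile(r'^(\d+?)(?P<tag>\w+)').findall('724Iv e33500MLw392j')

[('7', '24Iv')]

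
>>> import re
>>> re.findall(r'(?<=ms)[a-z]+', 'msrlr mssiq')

The `(?=…)`/`(?<=…)` assertion just peeks at neighbouring text; it doesn't advance the match position.
Scanning left to right: at [2:5] → 'rlr'; at [8:11] → 'siq'.
Since nothing is captured, `findall` lists the 2 matched substrings directly.

['rlr', 'siq']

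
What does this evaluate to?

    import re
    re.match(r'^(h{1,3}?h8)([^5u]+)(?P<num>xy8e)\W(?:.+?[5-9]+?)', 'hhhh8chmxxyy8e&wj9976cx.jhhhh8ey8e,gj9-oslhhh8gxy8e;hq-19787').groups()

('hhhh8', 'chmxxyy8e&wj9976cx.jhhhh8ey8e,gj9-oslhhh8g', 'xy8e')

Pattern: anchored at the start of the string; then 1 to 3 of the literal 'h' (lazy), then the literal 'h8' (captured); then one or more of any character except [5u] (captured); then a literal 'x', then the literal 'y8e' (captured as 'num'); then a non-word character; then one or more of any character (lazy), then one or more of a character in [5-9] (lazy) (non-capturing group).
`match` is anchored at position 0; if the pattern doesn't fit there, it returns None.
The match spans [0:57] → 'hhhh8chmxxyy8e&wj9976cx.jhhhh8ey8e,gj9-oslhhh8gxy8e;hq-19'.
Captured: group 1 = 'hhhh8', group 2 = 'chmxxyy8e&wj9976cx.jhhhh8ey8e,gj9-oslhhh8g', group 3 = 'xy8e'.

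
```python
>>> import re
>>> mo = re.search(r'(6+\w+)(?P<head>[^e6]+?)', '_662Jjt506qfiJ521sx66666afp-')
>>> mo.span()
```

(1, 28)

Pattern: one or more of a literal '6', then one or more of a word character (captured); then one or more of any character except [e6] (lazy) (captured as 'head').
`search` walks the string left to right and returns the first match it finds.
The match spans [1:28] → '662Jjt506qfiJ521sx66666afp-'.
Captured: group 1 = '662Jjt506qfiJ521sx66666afp', group 2 = '-'.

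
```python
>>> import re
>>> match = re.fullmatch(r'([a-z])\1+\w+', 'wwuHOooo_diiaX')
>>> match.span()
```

After group 1 captures some text, `\1` only succeeds where that same text appears again.
`fullmatch` succeeds only if the pattern covers the string from start to end.
The match spans [0:14] → 'wwuHOooo_diiaX'.
Captured: group 1 = 'w'.

(0, 14)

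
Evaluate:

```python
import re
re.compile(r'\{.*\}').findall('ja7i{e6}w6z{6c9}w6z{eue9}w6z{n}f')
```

Matches: at [4:31] → '{e6}w6z{6c9}w6z{eue9}w6z{n}'.
With no groups in the pattern, `findall` gives back each whole match — 1 here.

['{e6}w6z{6c9}w6z{eue9}w6z{n}']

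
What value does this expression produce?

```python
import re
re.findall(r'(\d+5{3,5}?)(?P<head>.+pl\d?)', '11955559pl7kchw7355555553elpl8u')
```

[('1195555', '9pl7kchw7355555553elpl8')]

This matches one or more of a digit, then 3 to 5 of the literal '5' (lazy) (captured); then one or more of any character, then the literal 'pl', then optionally a digit (captured as 'head').
Walking the string: at [0:30] match '11955559pl7kchw7355555553elpl8', groups = ('1195555', '9pl7kchw7355555553elpl8').
Multiple groups make `findall` return tuples — one 2-tuple for the one match.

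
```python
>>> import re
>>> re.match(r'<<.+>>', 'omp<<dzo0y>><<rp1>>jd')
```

With `match`, the pattern is implicitly anchored at the beginning.
Here position 0 doesn't satisfy it, so the call returns None.

None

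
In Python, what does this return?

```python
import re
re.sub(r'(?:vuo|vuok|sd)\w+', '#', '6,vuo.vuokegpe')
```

`sub` substitutes '#' at each match site.

'6,vuo.#'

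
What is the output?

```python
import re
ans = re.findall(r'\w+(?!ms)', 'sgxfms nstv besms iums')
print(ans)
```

Because the assertion is negative and zero-width, positions next to the forbidden text are skipped.
Matches: at [0:6] → 'sgxfms'; at [7:11] → 'nstv'; at [12:17] → 'besms'; at [18:22] → 'iums'.
With no groups in the pattern, `findall` gives back each whole match — 4 here.

['sgxfms', 'nstv', 'besms', 'iums']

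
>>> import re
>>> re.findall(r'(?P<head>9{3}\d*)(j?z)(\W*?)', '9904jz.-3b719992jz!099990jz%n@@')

Because the quantifier is non-greedy, it stops expanding at the earliest point where the rest of the pattern can succeed.
With 3 capturing groups, `findall` returns a 3-tuple per match.

[('9992', 'jz', ''), ('99990', 'jz', '')]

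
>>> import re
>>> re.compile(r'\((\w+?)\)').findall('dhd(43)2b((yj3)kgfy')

Because there's exactly one group, `findall` drops the full match and keeps group 1 from each hit.

['43', 'yj3']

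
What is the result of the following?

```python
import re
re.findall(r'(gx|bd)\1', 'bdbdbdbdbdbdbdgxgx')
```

['bd', 'bd', 'bd', 'gx']

After group 1 captures some text, `\1` only succeeds where that same text appears again.
One capturing group, so `findall` returns just the captured substring from each match — 4 in all.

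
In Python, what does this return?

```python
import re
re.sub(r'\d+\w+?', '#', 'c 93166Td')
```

The pattern matches one or more of a digit; then one or more of a word character (lazy).
Lazy quantifiers expand one character at a time until the remainder of the pattern can match.
Matches: at [2:8] → '93166T'.
Each match is replaced by '#'.

'c #d'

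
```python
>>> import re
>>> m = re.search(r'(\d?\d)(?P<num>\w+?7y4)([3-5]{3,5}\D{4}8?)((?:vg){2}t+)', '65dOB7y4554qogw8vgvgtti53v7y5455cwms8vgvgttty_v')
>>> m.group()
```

'65dOB7y4554qogw8vgvgtt'

The pattern matches optionally a digit, then a digit (captured); then one or more of a word character (lazy), then the literal '7y4' (captured as 'num'); then 3 to 5 of a character in [3-5], then exactly 4 of a non-digit, then optionally a literal '8' (captured); then the literal 'vg' repeated 2 times, then one or more of a literal 't' (captured).
Unlike `match`, `search` isn't anchored — it looks for the pattern anywhere in the string.
The match spans [0:22] → '65dOB7y4554qogw8vgvgtt'.
Captured: group 1 = '65', group 2 = 'dOB7y4', group 3 = '554qogw8', group 4 = 'vgvgtt'.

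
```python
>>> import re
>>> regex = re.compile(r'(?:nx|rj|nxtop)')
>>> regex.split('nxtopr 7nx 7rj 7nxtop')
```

The regex engine tests alternatives in the order written; an earlier branch that matches wins even if a later one would match more.
Each match becomes a cut point; 5 segments remain.

['', 'topr 7', ' 7', ' 7', 'top']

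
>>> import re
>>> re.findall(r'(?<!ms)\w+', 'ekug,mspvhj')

Because the assertion is negative and zero-width, positions next to the forbidden text are skipped.
Scanning left to right: at [0:4] → 'ekug'; at [5:11] → 'mspvhj'.
With no groups in the pattern, `findall` gives back each whole match — 2 here.

['ekug', 'mspvhj']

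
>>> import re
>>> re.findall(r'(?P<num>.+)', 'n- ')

['n- ']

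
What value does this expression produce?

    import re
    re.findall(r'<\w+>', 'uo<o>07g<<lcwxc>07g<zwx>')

['<o>', '<lcwxc>', '<zwx>']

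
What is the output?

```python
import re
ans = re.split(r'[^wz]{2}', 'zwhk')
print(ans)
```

This matches exactly 2 of any character except [wz].
Matches to split on: at [2:4] → 'hk'.
The string is cut at each match, leaving 2 pieces.

['zw', '']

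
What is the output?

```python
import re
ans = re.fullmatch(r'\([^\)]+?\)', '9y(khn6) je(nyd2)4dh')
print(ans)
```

None

`re.fullmatch` is like wrapping the pattern in `^…$` (in single-line mode).
Here the pattern can't cover the whole string, so the call returns None.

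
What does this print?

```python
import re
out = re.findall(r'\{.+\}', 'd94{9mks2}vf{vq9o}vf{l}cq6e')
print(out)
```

['{9mks2}vf{vq9o}vf{l}']

Scanning left to right: at [3:23] → '{9mks2}vf{vq9o}vf{l}'.
With no groups in the pattern, `findall` gives back each whole match — 1 here.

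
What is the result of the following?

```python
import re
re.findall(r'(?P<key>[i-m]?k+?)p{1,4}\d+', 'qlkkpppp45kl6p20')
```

['lkk']

The pattern matches optionally a character in [i-m], then one or more of the literal 'k' (lazy) (captured as 'key'); then 1 to 4 of a literal 'p'; then one or more of a digit.
Matches: at [1:10] match 'lkkpppp45', group 1 = 'lkk'.
`findall` collects group 1 from the one match (1 total).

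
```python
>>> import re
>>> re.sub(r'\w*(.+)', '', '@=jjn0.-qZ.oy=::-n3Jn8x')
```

''

This matches zero or more of a word character; then one or more of any character (captured).
Matches: at [0:23] → '@=jjn0.-qZ.oy=::-n3Jn8x'.
Each match is replaced by ''.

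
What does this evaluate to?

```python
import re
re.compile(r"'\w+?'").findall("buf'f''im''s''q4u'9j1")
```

["'f'", "'im'", "'s'", "'q4u'"]

Walking the string: at [3:6] → "'f'"; at [6:10] → "'im'"; at [10:13] → "'s'"; at [13:18] → "'q4u'".
With no groups in the pattern, `findall` gives back each whole match — 4 here.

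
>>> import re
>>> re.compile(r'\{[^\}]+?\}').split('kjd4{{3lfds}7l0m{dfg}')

Matches to split on: at [4:12] → '{{3lfds}'; at [16:21] → '{dfg}'.
The string is cut at each match, leaving 3 pieces.

['kjd4', '7l0m', '']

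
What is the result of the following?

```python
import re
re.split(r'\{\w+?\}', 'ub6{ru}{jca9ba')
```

['ub6', '{jca9ba']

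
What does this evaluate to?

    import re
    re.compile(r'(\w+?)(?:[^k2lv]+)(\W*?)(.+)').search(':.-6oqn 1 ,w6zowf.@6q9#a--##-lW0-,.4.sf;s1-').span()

Pattern: one or more of a word character (lazy) (captured); then one or more of any character except [k2lv] (non-capturing group); then zero or more of a non-word character (lazy) (captured); then one or more of any character (captured).
`re.search` scans for the first position where the pattern succeeds.
The match spans [3:43] → '6oqn 1 ,w6zowf.@6q9#a--##-lW0-,.4.sf;s1-'.
Captured: group 1 = '6', group 2 = '', group 3 = 'lW0-,.4.sf;s1-'.

(3, 43)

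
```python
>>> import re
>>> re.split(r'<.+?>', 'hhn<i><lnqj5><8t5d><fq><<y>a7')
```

With the lazy modifier that quantifier settles for the fewest repetitions that let the rest of the pattern succeed (the atoms after it are unaffected and can still be greedy).
The string is cut at each match, leaving 6 pieces.

['hhn', '', '', '', '', 'a7']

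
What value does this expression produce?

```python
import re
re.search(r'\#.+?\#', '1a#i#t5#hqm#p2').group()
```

'#i#'

The `?` after the quantifier makes it lazy — it takes as little as possible before letting the rest of the pattern try.
`re.search` tries every starting position until one works.
The match spans [2:5] → '#i#'.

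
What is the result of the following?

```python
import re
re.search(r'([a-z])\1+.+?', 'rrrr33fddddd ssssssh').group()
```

After group 1 captures some text, `\1` only succeeds where that same text appears again.
Unlike `match`, `search` isn't anchored — it looks for the pattern anywhere in the string.
The match spans [0:5] → 'rrrr3'.
Captured: group 1 = 'r'.

'rrrr3'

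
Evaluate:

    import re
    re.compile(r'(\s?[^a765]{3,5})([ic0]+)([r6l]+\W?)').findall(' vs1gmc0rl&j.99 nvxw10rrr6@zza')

[(' vs1gm', 'c0', 'rl&'), (' nvxw1', '0', 'rrr6@')]

This matches optionally whitespace, then 3 to 5 of any character except [a765] (captured); then one or more of one of [ic0] (captured); then one or more of one of [r6l], then optionally a non-word character (captured).
Matches: at [0:11] match ' vs1gmc0rl&', groups = (' vs1gm', 'c0', 'rl&'); at [15:27] match ' nvxw10rrr6@', groups = (' nvxw1', '0', 'rrr6@').
`findall` packs the 3 group values into a tuple for every match.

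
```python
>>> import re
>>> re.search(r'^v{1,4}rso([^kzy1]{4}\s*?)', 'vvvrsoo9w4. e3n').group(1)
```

'o9w4'

This matches anchored at the start of the string; then 1 to 4 of the literal 'v', then the literal 'rso'; then exactly 4 of any character except [kzy1], then zero or more of whitespace (lazy) (captured).
`search` walks the string left to right and returns the first match it finds.
The match spans [0:10] → 'vvvrsoo9w4'.
Captured: group 1 = 'o9w4'.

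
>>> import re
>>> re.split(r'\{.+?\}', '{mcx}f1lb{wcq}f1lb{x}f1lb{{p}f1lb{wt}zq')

With the lazy modifier that quantifier settles for the fewest repetitions that let the rest of the pattern succeed (the atoms after it are unaffected and can still be greedy).
Matches to split on: at [0:5] → '{mcx}'; at [9:14] → '{wcq}'; at [18:21] → '{x}'; at [25:29] → '{{p}'; at [33:37] → '{wt}'.
Each match becomes a cut point; 6 segments remain.

['', 'f1lb', 'f1lb', 'f1lb', 'f1lb', 'zq']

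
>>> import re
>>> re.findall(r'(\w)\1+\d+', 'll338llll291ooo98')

['l', 'l', 'o']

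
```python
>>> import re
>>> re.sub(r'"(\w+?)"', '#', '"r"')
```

'#'

Matches: at [0:3] → '"r"'.
Each match is replaced by '#'.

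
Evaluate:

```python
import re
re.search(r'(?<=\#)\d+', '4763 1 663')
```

None

Lookahead/lookbehind check context without consuming it, so the matched span excludes the asserted characters.
Here the pattern never matches, so the call returns None.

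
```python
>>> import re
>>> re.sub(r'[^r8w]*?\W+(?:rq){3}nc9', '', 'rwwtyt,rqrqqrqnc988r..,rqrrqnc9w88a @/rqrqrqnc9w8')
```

'rwwtyt,rqrqqrqnc988r..,rqrrqnc9w88w8'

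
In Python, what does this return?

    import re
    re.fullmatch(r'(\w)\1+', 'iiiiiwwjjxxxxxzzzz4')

The backreference `\1` re-matches whatever the first group consumed, character for character.
`re.fullmatch` is like wrapping the pattern in `^…$` (in single-line mode).
Here there's no way to consume every character, so the call returns None.

None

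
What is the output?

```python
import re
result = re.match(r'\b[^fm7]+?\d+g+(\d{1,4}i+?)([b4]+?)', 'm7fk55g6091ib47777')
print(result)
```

None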